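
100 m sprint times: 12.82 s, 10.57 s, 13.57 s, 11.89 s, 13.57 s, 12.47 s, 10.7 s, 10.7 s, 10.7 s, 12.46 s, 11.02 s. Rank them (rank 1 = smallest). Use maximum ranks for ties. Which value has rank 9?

12.82

Sorted (ascending): 10.57, 10.7, 10.7, 10.7, 11.02, 11.89, 12.46, 12.47, 12.82, 13.57, 13.57
The 3 values of 10.7 occupy positions 2–4 → each gets rank 4.
The 2 values of 13.57 occupy positions 10–11 → each gets rank 11.
Rank 9 → value 12.82.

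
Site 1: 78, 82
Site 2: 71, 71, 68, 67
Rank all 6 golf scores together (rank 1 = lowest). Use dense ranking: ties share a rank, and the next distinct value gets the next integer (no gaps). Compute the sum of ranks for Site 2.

9

Sorted (ascending): 67, 68, 71, 71, 78, 82
The 2 values of 71 share dense rank 3.
Remaining distinct values take the next consecutive integers.
Site 2 values → pooled ranks: 71→3, 71→3, 68→2, 67→1
Rank sum = 3 + 3 + 2 + 1 = 9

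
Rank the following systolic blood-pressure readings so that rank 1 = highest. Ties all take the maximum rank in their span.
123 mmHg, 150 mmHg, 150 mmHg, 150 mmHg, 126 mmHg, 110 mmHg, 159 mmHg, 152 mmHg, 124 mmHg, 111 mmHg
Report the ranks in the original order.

8, 5, 5, 5, 6, 10, 1, 2, 7, 9

Sorted (descending): 159, 152, 150, 150, 150, 126, 124, 123, 111, 110
The 3 values of 150 occupy positions 3–5 → each gets rank 5.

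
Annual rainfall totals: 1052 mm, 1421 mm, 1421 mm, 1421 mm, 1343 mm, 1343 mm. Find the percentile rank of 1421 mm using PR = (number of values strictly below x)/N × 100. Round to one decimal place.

N = 6.
Strictly below 1421: 3. Equal to 1421: 3.
PR = 3/6 × 100 = 50.0

50.0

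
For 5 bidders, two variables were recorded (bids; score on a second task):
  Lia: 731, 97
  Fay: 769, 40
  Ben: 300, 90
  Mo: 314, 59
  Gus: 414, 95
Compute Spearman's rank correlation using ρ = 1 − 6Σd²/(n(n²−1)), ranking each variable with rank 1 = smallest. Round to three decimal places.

-0.100

Ranks of variable 1: 4, 5, 1, 2, 3
Ranks of variable 2: 5, 1, 3, 2, 4
d = r₁ − r₂: -1, 4, -2, 0, -1
d²: 1, 16, 4, 0, 1; Σd² = 22
ρ = 1 − 6·22/(5·24) = 1 − 132/120 = -0.100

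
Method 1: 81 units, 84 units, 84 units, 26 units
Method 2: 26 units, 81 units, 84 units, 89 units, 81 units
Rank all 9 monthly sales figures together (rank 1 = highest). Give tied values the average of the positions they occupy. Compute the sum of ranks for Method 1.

Sorted (descending): 89, 84, 84, 84, 81, 81, 81, 26, 26
The 3 values of 84 occupy positions 2–4 → average rank 3.
The 3 values of 81 occupy positions 5–7 → average rank 6.
The 2 values of 26 occupy positions 8–9 → average rank (8+9)/2 = 8.5.
Method 1 values → pooled ranks: 81→6, 84→3, 84→3, 26→8.5
Rank sum = 6 + 3 + 3 + 8.5 = 20.5

20.5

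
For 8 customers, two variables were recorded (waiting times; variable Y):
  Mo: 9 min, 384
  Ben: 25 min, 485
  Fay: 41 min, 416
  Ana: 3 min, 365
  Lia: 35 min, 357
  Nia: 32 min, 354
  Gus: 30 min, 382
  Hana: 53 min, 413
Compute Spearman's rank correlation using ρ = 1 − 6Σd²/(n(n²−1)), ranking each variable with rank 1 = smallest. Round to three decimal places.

Ranks of variable 1: 2, 3, 7, 1, 6, 5, 4, 8
Ranks of variable 2: 5, 8, 7, 3, 2, 1, 4, 6
d = r₁ − r₂: -3, -5, 0, -2, 4, 4, 0, 2
d²: 9, 25, 0, 4, 16, 16, 0, 4; Σd² = 74
ρ = 1 − 6·74/(8·63) = 1 − 444/504 = 0.119

0.119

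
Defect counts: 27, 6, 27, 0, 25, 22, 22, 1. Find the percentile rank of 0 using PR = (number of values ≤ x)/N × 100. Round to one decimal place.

12.5

N = 8.
Strictly below 0: 0. Equal to 0: 1.
PR = 1/8 × 100 = 12.5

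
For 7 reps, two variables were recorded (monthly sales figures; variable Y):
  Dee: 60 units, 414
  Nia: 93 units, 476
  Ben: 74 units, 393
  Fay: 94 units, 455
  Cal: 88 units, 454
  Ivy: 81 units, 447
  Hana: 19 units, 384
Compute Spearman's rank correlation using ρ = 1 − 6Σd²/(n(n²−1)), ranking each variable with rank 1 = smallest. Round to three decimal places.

Ranks of variable 1: 2, 6, 3, 7, 5, 4, 1
Ranks of variable 2: 3, 7, 2, 6, 5, 4, 1
d = r₁ − r₂: -1, -1, 1, 1, 0, 0, 0
d²: 1, 1, 1, 1, 0, 0, 0; Σd² = 4
ρ = 1 − 6·4/(7·48) = 1 − 24/336 = 0.929

0.929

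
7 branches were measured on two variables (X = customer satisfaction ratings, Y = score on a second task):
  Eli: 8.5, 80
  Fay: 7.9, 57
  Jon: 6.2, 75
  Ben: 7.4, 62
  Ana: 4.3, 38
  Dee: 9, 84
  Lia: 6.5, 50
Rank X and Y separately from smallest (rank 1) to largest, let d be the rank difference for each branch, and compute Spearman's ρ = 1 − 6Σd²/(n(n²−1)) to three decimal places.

0.750

Ranks of variable 1: 6, 5, 2, 4, 1, 7, 3
Ranks of variable 2: 6, 3, 5, 4, 1, 7, 2
d = r₁ − r₂: 0, 2, -3, 0, 0, 0, 1
d²: 0, 4, 9, 0, 0, 0, 1; Σd² = 14
ρ = 1 − 6·14/(7·48) = 1 − 84/336 = 0.750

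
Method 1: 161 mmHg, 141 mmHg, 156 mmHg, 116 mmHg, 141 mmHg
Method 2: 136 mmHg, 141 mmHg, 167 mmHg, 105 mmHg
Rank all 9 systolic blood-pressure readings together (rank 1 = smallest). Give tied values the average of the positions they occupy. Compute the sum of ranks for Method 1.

27

Sorted (ascending): 105, 116, 136, 141, 141, 141, 156, 161, 167
The 3 values of 141 occupy positions 4–6 → average rank 5.
Method 1 values → pooled ranks: 161→8, 141→5, 156→7, 116→2, 141→5
Rank sum = 8 + 5 + 7 + 2 + 5 = 27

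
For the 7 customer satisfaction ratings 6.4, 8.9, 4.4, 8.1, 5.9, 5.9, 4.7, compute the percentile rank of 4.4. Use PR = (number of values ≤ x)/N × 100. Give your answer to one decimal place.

N = 7.
Strictly below 4.4: 0. Equal to 4.4: 1.
PR = 1/7 × 100 = 14.3

14.3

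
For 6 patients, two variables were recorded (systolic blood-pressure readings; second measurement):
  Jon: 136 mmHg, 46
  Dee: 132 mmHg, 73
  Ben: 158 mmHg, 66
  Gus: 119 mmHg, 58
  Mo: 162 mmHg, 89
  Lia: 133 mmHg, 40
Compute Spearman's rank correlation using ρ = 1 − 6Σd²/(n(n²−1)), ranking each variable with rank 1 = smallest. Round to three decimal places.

Ranks of variable 1: 4, 2, 5, 1, 6, 3
Ranks of variable 2: 2, 5, 4, 3, 6, 1
d = r₁ − r₂: 2, -3, 1, -2, 0, 2
d²: 4, 9, 1, 4, 0, 4; Σd² = 22
ρ = 1 − 6·22/(6·35) = 1 − 132/210 = 0.371

0.371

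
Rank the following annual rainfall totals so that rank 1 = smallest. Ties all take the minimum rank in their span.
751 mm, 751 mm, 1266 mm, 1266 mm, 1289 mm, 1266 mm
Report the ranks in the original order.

1, 1, 3, 3, 6, 3

Sorted (ascending): 751, 751, 1266, 1266, 1266, 1289
The 2 values of 751 occupy positions 1–2 → each gets rank 1.
The 3 values of 1266 occupy positions 3–5 → each gets rank 3.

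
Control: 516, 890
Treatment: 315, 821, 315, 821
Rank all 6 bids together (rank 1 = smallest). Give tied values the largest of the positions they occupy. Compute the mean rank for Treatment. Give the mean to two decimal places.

3.50

Sorted (ascending): 315, 315, 516, 821, 821, 890
The 2 values of 315 occupy positions 1–2 → each gets rank 2.
The 2 values of 821 occupy positions 4–5 → each gets rank 5.
Treatment values → pooled ranks: 315→2, 821→5, 315→2, 821→5
Mean rank = (2 + 5 + 2 + 5) / 4 = 3.50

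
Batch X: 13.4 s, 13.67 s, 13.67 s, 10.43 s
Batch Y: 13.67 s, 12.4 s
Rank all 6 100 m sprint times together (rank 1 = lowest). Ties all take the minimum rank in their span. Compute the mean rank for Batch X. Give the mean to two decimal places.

3.00

Sorted (ascending): 10.43, 12.4, 13.4, 13.67, 13.67, 13.67
The 3 values of 13.67 occupy positions 4–6 → each gets rank 4.
Batch X values → pooled ranks: 13.4→3, 13.67→4, 13.67→4, 10.43→1
Mean rank = (3 + 4 + 4 + 1) / 4 = 3.00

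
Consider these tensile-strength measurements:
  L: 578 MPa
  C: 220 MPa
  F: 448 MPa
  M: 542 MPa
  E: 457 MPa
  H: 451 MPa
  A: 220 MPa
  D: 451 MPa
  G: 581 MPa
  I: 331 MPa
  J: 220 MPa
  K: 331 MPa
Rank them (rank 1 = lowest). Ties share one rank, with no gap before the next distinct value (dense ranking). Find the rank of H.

4

Sorted (ascending): 220, 220, 220, 331, 331, 448, 451, 451, 457, 542, 578, 581
The 3 values of 220 share dense rank 1.
The 2 values of 331 share dense rank 2.
The 2 values of 451 share dense rank 4.
Remaining distinct values take the next consecutive integers.
H has value 451 MPa → rank 4.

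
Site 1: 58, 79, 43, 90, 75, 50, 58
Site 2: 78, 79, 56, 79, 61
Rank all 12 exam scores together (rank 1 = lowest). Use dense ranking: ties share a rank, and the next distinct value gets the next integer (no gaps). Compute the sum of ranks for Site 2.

Sorted (ascending): 43, 50, 56, 58, 58, 61, 75, 78, 79, 79, 79, 90
The 2 values of 58 share dense rank 4.
The 3 values of 79 share dense rank 8.
Remaining distinct values take the next consecutive integers.
Site 2 values → pooled ranks: 78→7, 79→8, 56→3, 79→8, 61→5
Rank sum = 7 + 8 + 3 + 8 + 5 = 31

31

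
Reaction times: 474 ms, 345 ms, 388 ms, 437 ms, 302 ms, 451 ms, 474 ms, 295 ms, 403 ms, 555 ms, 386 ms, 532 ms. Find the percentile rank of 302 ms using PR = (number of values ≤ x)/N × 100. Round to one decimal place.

N = 12.
Strictly below 302: 1. Equal to 302: 1.
PR = 2/12 × 100 = 16.7

16.7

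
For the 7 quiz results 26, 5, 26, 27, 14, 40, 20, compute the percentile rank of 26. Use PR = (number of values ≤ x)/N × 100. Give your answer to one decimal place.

N = 7.
Strictly below 26: 3. Equal to 26: 2.
PR = 5/7 × 100 = 71.4

71.4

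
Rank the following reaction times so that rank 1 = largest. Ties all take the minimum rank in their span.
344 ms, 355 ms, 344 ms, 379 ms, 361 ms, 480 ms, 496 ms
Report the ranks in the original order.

Sorted (descending): 496, 480, 379, 361, 355, 344, 344
The 2 values of 344 occupy positions 6–7 → each gets rank 6.

6, 5, 6, 3, 4, 2, 1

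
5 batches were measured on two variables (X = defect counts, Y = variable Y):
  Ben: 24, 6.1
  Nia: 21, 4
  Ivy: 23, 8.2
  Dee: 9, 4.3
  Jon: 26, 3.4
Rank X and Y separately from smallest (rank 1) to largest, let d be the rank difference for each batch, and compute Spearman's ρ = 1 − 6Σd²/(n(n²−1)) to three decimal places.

-0.200

Ranks of variable 1: 4, 2, 3, 1, 5
Ranks of variable 2: 4, 2, 5, 3, 1
d = r₁ − r₂: 0, 0, -2, -2, 4
d²: 0, 0, 4, 4, 16; Σd² = 24
ρ = 1 − 6·24/(5·24) = 1 − 144/120 = -0.200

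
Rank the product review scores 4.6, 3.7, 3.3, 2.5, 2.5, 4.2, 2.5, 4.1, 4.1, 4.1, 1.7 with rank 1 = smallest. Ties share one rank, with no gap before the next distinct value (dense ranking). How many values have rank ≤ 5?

9

Sorted (ascending): 1.7, 2.5, 2.5, 2.5, 3.3, 3.7, 4.1, 4.1, 4.1, 4.2, 4.6
The 3 values of 2.5 share dense rank 2.
The 3 values of 4.1 share dense rank 5.
Remaining distinct values take the next consecutive integers.
Ranks ≤ 5: {1, 2, 2, 2, 3, 4, 5, 5, 5} → 9 values.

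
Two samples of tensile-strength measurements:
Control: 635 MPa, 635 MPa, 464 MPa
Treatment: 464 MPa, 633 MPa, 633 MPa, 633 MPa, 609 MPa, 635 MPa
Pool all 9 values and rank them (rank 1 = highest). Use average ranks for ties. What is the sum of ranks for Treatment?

Sorted (descending): 635, 635, 635, 633, 633, 633, 609, 464, 464
The 3 values of 635 occupy positions 1–3 → average rank 2.
The 3 values of 633 occupy positions 4–6 → average rank 5.
The 2 values of 464 occupy positions 8–9 → average rank (8+9)/2 = 8.5.
Treatment values → pooled ranks: 464→8.5, 633→5, 633→5, 633→5, 609→7, 635→2
Rank sum = 8.5 + 5 + 5 + 5 + 7 + 2 = 32.5

32.5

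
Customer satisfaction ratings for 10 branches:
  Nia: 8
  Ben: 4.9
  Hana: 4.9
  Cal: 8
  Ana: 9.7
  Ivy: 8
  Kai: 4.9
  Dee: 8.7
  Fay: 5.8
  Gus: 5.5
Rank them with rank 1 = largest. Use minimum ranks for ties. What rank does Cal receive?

Sorted (descending): 9.7, 8.7, 8, 8, 8, 5.8, 5.5, 4.9, 4.9, 4.9
The 3 values of 8 occupy positions 3–5 → each gets rank 3.
The 3 values of 4.9 occupy positions 8–10 → each gets rank 8.
Cal has value 8 → rank 3.

3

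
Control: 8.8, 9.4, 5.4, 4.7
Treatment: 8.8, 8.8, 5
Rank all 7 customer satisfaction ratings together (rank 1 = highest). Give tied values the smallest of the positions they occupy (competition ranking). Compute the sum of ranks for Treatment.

10

Sorted (descending): 9.4, 8.8, 8.8, 8.8, 5.4, 5, 4.7
The 3 values of 8.8 occupy positions 2–4 → each gets rank 2.
Treatment values → pooled ranks: 8.8→2, 8.8→2, 5→6
Rank sum = 2 + 2 + 6 = 10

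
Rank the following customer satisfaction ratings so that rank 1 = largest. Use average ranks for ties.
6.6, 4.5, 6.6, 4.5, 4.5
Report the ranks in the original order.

1.5, 4, 1.5, 4, 4

Sorted (descending): 6.6, 6.6, 4.5, 4.5, 4.5
The 2 values of 6.6 occupy positions 1–2 → average rank (1+2)/2 = 1.5.
The 3 values of 4.5 occupy positions 3–5 → average rank 4.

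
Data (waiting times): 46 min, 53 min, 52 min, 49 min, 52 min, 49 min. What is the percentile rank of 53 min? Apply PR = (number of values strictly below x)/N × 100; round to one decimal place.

N = 6.
Strictly below 53: 5. Equal to 53: 1.
PR = 5/6 × 100 = 83.3

83.3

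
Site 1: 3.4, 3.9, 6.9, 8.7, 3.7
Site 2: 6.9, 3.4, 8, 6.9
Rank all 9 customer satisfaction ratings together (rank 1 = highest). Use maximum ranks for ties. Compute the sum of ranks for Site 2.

21

Sorted (descending): 8.7, 8, 6.9, 6.9, 6.9, 3.9, 3.7, 3.4, 3.4
The 3 values of 6.9 occupy positions 3–5 → each gets rank 5.
The 2 values of 3.4 occupy positions 8–9 → each gets rank 9.
Site 2 values → pooled ranks: 6.9→5, 3.4→9, 8→2, 6.9→5
Rank sum = 5 + 9 + 2 + 5 = 21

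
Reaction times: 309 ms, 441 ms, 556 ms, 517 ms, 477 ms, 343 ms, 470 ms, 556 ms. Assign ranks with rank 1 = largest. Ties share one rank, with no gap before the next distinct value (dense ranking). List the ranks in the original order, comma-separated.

7, 5, 1, 2, 3, 6, 4, 1

Sorted (descending): 556, 556, 517, 477, 470, 441, 343, 309
The 2 values of 556 share dense rank 1.
Remaining distinct values take the next consecutive integers.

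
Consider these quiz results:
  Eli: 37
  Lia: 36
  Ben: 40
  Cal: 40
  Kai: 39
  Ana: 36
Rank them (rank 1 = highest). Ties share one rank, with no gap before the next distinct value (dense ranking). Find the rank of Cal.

1

Sorted (descending): 40, 40, 39, 37, 36, 36
The 2 values of 40 share dense rank 1.
The 2 values of 36 share dense rank 4.
Remaining distinct values take the next consecutive integers.
Cal has value 40 → rank 1.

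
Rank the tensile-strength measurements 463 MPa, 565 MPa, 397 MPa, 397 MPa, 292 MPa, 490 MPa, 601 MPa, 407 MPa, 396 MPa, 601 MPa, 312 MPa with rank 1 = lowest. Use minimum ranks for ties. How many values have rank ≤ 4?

Sorted (ascending): 292, 312, 396, 397, 397, 407, 463, 490, 565, 601, 601
The 2 values of 397 occupy positions 4–5 → each gets rank 4.
The 2 values of 601 occupy positions 10–11 → each gets rank 10.
Ranks ≤ 4: {1, 2, 3, 4, 4} → 5 values.

5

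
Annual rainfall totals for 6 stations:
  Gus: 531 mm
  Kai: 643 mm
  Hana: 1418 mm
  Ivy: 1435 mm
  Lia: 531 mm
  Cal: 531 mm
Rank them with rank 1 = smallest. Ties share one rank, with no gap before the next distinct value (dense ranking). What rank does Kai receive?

Sorted (ascending): 531, 531, 531, 643, 1418, 1435
The 3 values of 531 share dense rank 1.
Remaining distinct values take the next consecutive integers.
Kai has value 643 mm → rank 2.

2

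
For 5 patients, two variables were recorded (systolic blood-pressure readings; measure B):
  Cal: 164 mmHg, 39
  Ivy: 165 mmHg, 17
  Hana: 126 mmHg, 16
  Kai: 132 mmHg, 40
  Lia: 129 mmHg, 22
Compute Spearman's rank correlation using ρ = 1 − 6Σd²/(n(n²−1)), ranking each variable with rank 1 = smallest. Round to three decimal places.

0.300

Ranks of variable 1: 4, 5, 1, 3, 2
Ranks of variable 2: 4, 2, 1, 5, 3
d = r₁ − r₂: 0, 3, 0, -2, -1
d²: 0, 9, 0, 4, 1; Σd² = 14
ρ = 1 − 6·14/(5·24) = 1 − 84/120 = 0.300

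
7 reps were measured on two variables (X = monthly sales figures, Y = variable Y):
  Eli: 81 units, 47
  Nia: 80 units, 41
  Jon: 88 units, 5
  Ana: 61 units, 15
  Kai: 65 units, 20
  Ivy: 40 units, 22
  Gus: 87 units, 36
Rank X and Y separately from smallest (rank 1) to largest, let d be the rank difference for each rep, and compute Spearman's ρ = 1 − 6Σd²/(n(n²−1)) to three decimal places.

Ranks of variable 1: 5, 4, 7, 2, 3, 1, 6
Ranks of variable 2: 7, 6, 1, 2, 3, 4, 5
d = r₁ − r₂: -2, -2, 6, 0, 0, -3, 1
d²: 4, 4, 36, 0, 0, 9, 1; Σd² = 54
ρ = 1 − 6·54/(7·48) = 1 − 324/336 = 0.036

0.036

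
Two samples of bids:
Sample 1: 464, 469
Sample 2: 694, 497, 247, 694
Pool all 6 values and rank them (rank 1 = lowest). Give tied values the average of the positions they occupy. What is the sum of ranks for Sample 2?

Sorted (ascending): 247, 464, 469, 497, 694, 694
The 2 values of 694 occupy positions 5–6 → average rank (5+6)/2 = 5.5.
Sample 2 values → pooled ranks: 694→5.5, 497→4, 247→1, 694→5.5
Rank sum = 5.5 + 4 + 1 + 5.5 = 16

16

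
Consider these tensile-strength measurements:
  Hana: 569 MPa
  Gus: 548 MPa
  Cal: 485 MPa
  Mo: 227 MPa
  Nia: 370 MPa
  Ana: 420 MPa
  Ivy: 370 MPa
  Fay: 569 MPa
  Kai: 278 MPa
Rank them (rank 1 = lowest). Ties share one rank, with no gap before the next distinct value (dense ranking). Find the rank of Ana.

Sorted (ascending): 227, 278, 370, 370, 420, 485, 548, 569, 569
The 2 values of 370 share dense rank 3.
The 2 values of 569 share dense rank 7.
Remaining distinct values take the next consecutive integers.
Ana has value 420 MPa → rank 4.

4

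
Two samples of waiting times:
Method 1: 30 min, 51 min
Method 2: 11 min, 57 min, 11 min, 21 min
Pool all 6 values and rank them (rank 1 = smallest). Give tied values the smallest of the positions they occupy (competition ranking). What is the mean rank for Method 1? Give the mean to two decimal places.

4.50

Sorted (ascending): 11, 11, 21, 30, 51, 57
The 2 values of 11 occupy positions 1–2 → each gets rank 1.
Method 1 values → pooled ranks: 30→4, 51→5
Mean rank = (4 + 5) / 2 = 4.50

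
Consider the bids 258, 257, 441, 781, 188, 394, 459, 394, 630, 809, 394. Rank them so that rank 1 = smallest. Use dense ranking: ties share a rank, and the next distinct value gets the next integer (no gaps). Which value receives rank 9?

809

Sorted (ascending): 188, 257, 258, 394, 394, 394, 441, 459, 630, 781, 809
The 3 values of 394 share dense rank 4.
Remaining distinct values take the next consecutive integers.
Rank 9 → value 809.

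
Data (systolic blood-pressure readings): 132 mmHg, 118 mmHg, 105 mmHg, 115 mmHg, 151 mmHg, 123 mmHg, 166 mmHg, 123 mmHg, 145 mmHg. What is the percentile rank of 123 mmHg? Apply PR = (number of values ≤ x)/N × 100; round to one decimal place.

N = 9.
Strictly below 123: 3. Equal to 123: 2.
PR = 5/9 × 100 = 55.6

55.6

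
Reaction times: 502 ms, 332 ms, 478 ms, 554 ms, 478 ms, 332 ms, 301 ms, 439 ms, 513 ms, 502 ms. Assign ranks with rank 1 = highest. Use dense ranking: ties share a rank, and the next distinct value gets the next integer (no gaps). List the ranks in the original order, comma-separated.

Sorted (descending): 554, 513, 502, 502, 478, 478, 439, 332, 332, 301
The 2 values of 502 share dense rank 3.
The 2 values of 478 share dense rank 4.
The 2 values of 332 share dense rank 6.
Remaining distinct values take the next consecutive integers.

3, 6, 4, 1, 4, 6, 7, 5, 2, 3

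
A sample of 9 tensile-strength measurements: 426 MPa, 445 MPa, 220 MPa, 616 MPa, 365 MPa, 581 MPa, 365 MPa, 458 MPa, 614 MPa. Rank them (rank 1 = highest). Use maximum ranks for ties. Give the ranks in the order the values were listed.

6, 5, 9, 1, 8, 3, 8, 4, 2

Sorted (descending): 616, 614, 581, 458, 445, 426, 365, 365, 220
The 2 values of 365 occupy positions 7–8 → each gets rank 8.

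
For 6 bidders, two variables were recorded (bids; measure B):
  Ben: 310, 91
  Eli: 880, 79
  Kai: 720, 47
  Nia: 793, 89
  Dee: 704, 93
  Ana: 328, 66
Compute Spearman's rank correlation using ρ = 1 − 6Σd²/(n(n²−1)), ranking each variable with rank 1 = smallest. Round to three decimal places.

-0.257

Ranks of variable 1: 1, 6, 4, 5, 3, 2
Ranks of variable 2: 5, 3, 1, 4, 6, 2
d = r₁ − r₂: -4, 3, 3, 1, -3, 0
d²: 16, 9, 9, 1, 9, 0; Σd² = 44
ρ = 1 − 6·44/(6·35) = 1 − 264/210 = -0.257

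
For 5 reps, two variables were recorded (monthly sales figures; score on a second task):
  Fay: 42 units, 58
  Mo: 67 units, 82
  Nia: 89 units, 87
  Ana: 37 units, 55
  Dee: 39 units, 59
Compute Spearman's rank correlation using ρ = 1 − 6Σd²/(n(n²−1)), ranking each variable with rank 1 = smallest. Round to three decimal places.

Ranks of variable 1: 3, 4, 5, 1, 2
Ranks of variable 2: 2, 4, 5, 1, 3
d = r₁ − r₂: 1, 0, 0, 0, -1
d²: 1, 0, 0, 0, 1; Σd² = 2
ρ = 1 − 6·2/(5·24) = 1 − 12/120 = 0.900

0.900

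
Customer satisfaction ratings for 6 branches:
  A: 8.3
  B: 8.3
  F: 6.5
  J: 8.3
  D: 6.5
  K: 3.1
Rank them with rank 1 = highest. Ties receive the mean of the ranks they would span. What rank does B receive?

Sorted (descending): 8.3, 8.3, 8.3, 6.5, 6.5, 3.1
The 3 values of 8.3 occupy positions 1–3 → average rank 2.
The 2 values of 6.5 occupy positions 4–5 → average rank (4+5)/2 = 4.5.
B has value 8.3 → rank 2.

2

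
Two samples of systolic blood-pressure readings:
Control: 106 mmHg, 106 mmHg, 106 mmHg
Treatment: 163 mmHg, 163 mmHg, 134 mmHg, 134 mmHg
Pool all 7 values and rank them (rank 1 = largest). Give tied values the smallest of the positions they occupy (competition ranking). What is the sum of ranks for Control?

Sorted (descending): 163, 163, 134, 134, 106, 106, 106
The 2 values of 163 occupy positions 1–2 → each gets rank 1.
The 2 values of 134 occupy positions 3–4 → each gets rank 3.
The 3 values of 106 occupy positions 5–7 → each gets rank 5.
Control values → pooled ranks: 106→5, 106→5, 106→5
Rank sum = 5 + 5 + 5 = 15

15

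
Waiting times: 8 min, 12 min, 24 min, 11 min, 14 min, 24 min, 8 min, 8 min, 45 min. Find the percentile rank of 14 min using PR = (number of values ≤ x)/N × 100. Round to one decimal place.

N = 9.
Strictly below 14: 5. Equal to 14: 1.
PR = 6/9 × 100 = 66.7

66.7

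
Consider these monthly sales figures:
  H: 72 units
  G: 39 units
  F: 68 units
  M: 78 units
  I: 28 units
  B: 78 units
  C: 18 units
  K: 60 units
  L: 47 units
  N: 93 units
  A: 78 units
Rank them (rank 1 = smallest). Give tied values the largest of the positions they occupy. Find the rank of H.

7

Sorted (ascending): 18, 28, 39, 47, 60, 68, 72, 78, 78, 78, 93
The 3 values of 78 occupy positions 8–10 → each gets rank 10.
H has value 72 units → rank 7.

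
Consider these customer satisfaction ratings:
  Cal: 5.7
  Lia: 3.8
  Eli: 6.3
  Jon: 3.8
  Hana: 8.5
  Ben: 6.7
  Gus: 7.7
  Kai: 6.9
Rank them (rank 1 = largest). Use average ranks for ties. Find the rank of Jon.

7.5

Sorted (descending): 8.5, 7.7, 6.9, 6.7, 6.3, 5.7, 3.8, 3.8
The 2 values of 3.8 occupy positions 7–8 → average rank (7+8)/2 = 7.5.
Jon has value 3.8 → rank 7.5.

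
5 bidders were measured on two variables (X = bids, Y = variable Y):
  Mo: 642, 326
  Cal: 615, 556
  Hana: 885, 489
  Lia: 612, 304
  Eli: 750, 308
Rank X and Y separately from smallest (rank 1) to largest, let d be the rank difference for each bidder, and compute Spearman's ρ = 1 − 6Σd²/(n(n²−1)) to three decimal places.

0.300

Ranks of variable 1: 3, 2, 5, 1, 4
Ranks of variable 2: 3, 5, 4, 1, 2
d = r₁ − r₂: 0, -3, 1, 0, 2
d²: 0, 9, 1, 0, 4; Σd² = 14
ρ = 1 − 6·14/(5·24) = 1 − 84/120 = 0.300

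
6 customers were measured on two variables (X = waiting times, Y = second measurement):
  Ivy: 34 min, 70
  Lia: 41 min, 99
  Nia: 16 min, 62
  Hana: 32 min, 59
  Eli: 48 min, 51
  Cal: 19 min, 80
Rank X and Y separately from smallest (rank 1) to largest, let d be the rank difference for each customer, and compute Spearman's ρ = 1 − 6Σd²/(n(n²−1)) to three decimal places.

-0.143

Ranks of variable 1: 4, 5, 1, 3, 6, 2
Ranks of variable 2: 4, 6, 3, 2, 1, 5
d = r₁ − r₂: 0, -1, -2, 1, 5, -3
d²: 0, 1, 4, 1, 25, 9; Σd² = 40
ρ = 1 − 6·40/(6·35) = 1 − 240/210 = -0.143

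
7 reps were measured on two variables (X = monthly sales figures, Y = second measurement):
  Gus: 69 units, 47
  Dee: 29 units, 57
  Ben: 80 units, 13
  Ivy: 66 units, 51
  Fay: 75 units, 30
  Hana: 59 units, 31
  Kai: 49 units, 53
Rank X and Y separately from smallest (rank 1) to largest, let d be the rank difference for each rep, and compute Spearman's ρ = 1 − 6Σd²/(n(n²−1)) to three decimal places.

-0.893

Ranks of variable 1: 5, 1, 7, 4, 6, 3, 2
Ranks of variable 2: 4, 7, 1, 5, 2, 3, 6
d = r₁ − r₂: 1, -6, 6, -1, 4, 0, -4
d²: 1, 36, 36, 1, 16, 0, 16; Σd² = 106
ρ = 1 − 6·106/(7·48) = 1 − 636/336 = -0.893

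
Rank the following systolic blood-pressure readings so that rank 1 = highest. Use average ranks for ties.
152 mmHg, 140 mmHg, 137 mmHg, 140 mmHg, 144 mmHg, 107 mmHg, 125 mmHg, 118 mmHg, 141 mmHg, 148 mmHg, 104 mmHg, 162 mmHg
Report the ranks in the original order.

2, 6.5, 8, 6.5, 4, 11, 9, 10, 5, 3, 12, 1

Sorted (descending): 162, 152, 148, 144, 141, 140, 140, 137, 125, 118, 107, 104
The 2 values of 140 occupy positions 6–7 → average rank (6+7)/2 = 6.5.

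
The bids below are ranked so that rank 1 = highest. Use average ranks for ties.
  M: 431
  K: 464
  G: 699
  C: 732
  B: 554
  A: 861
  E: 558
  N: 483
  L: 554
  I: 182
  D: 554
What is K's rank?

Sorted (descending): 861, 732, 699, 558, 554, 554, 554, 483, 464, 431, 182
The 3 values of 554 occupy positions 5–7 → average rank 6.
K has value 464 → rank 9.

9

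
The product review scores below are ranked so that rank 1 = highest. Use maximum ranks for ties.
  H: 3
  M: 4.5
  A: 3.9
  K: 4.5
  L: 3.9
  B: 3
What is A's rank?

4

Sorted (descending): 4.5, 4.5, 3.9, 3.9, 3, 3
The 2 values of 4.5 occupy positions 1–2 → each gets rank 2.
The 2 values of 3.9 occupy positions 3–4 → each gets rank 4.
The 2 values of 3 occupy positions 5–6 → each gets rank 6.
A has value 3.9 → rank 4.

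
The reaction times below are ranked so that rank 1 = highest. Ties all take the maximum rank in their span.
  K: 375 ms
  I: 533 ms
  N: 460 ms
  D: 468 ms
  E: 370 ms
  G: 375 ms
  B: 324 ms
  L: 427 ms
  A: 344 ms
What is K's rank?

6

Sorted (descending): 533, 468, 460, 427, 375, 375, 370, 344, 324
The 2 values of 375 occupy positions 5–6 → each gets rank 6.
K has value 375 ms → rank 6.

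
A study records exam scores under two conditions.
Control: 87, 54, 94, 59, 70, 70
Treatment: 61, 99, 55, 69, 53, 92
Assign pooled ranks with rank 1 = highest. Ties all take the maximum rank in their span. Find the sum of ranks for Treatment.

Sorted (descending): 99, 94, 92, 87, 70, 70, 69, 61, 59, 55, 54, 53
The 2 values of 70 occupy positions 5–6 → each gets rank 6.
Treatment values → pooled ranks: 61→8, 99→1, 55→10, 69→7, 53→12, 92→3
Rank sum = 8 + 1 + 10 + 7 + 12 + 3 = 41

41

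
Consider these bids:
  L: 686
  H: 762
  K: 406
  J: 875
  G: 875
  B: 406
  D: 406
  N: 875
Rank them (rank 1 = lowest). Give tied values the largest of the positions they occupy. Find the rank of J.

8

Sorted (ascending): 406, 406, 406, 686, 762, 875, 875, 875
The 3 values of 406 occupy positions 1–3 → each gets rank 3.
The 3 values of 875 occupy positions 6–8 → each gets rank 8.
J has value 875 → rank 8.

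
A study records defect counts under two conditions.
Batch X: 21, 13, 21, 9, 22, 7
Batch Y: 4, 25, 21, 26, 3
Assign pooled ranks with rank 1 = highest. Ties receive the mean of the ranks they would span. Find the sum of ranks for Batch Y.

Sorted (descending): 26, 25, 22, 21, 21, 21, 13, 9, 7, 4, 3
The 3 values of 21 occupy positions 4–6 → average rank 5.
Batch Y values → pooled ranks: 4→10, 25→2, 21→5, 26→1, 3→11
Rank sum = 10 + 2 + 5 + 1 + 11 = 29

29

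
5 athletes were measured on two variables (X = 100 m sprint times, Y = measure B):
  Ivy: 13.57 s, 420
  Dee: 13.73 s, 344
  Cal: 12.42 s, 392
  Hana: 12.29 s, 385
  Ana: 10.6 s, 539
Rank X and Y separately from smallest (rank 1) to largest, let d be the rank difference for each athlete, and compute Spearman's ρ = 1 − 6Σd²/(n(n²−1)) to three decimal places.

Ranks of variable 1: 4, 5, 3, 2, 1
Ranks of variable 2: 4, 1, 3, 2, 5
d = r₁ − r₂: 0, 4, 0, 0, -4
d²: 0, 16, 0, 0, 16; Σd² = 32
ρ = 1 − 6·32/(5·24) = 1 − 192/120 = -0.600

-0.600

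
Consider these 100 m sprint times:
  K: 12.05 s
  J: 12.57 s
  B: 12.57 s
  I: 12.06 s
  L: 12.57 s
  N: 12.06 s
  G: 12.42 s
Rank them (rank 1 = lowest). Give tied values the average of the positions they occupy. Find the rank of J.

Sorted (ascending): 12.05, 12.06, 12.06, 12.42, 12.57, 12.57, 12.57
The 2 values of 12.06 occupy positions 2–3 → average rank (2+3)/2 = 2.5.
The 3 values of 12.57 occupy positions 5–7 → average rank 6.
J has value 12.57 s → rank 6.

6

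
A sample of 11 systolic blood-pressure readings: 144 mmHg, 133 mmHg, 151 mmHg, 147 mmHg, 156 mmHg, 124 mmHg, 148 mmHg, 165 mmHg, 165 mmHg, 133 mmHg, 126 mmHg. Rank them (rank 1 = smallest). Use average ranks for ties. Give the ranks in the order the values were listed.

5, 3.5, 8, 6, 9, 1, 7, 10.5, 10.5, 3.5, 2

Sorted (ascending): 124, 126, 133, 133, 144, 147, 148, 151, 156, 165, 165
The 2 values of 133 occupy positions 3–4 → average rank (3+4)/2 = 3.5.
The 2 values of 165 occupy positions 10–11 → average rank (10+11)/2 = 10.5.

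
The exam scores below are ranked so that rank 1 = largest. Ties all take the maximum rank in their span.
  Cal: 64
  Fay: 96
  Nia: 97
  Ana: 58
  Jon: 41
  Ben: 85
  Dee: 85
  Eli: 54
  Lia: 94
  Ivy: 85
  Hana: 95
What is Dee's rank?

Sorted (descending): 97, 96, 95, 94, 85, 85, 85, 64, 58, 54, 41
The 3 values of 85 occupy positions 5–7 → each gets rank 7.
Dee has value 85 → rank 7.

7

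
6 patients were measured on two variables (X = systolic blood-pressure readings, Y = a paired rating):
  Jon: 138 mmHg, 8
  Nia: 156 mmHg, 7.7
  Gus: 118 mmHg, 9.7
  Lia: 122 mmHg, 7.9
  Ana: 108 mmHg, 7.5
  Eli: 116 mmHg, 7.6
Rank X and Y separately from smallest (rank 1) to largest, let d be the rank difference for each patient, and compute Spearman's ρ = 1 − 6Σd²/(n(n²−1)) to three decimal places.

0.486

Ranks of variable 1: 5, 6, 3, 4, 1, 2
Ranks of variable 2: 5, 3, 6, 4, 1, 2
d = r₁ − r₂: 0, 3, -3, 0, 0, 0
d²: 0, 9, 9, 0, 0, 0; Σd² = 18
ρ = 1 − 6·18/(6·35) = 1 − 108/210 = 0.486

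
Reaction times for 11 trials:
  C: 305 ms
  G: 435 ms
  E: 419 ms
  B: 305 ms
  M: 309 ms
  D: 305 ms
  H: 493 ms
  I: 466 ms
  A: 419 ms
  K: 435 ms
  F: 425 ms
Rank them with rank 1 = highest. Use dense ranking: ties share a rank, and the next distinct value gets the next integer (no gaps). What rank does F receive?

4

Sorted (descending): 493, 466, 435, 435, 425, 419, 419, 309, 305, 305, 305
The 2 values of 435 share dense rank 3.
The 2 values of 419 share dense rank 5.
The 3 values of 305 share dense rank 7.
Remaining distinct values take the next consecutive integers.
F has value 425 ms → rank 4.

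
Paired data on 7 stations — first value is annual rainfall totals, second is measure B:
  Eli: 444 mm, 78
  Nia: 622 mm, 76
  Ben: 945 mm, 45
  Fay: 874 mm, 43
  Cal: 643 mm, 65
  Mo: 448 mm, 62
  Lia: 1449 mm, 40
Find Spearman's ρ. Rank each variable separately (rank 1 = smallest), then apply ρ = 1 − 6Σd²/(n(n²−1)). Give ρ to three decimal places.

-0.857

Ranks of variable 1: 1, 3, 6, 5, 4, 2, 7
Ranks of variable 2: 7, 6, 3, 2, 5, 4, 1
d = r₁ − r₂: -6, -3, 3, 3, -1, -2, 6
d²: 36, 9, 9, 9, 1, 4, 36; Σd² = 104
ρ = 1 − 6·104/(7·48) = 1 − 624/336 = -0.857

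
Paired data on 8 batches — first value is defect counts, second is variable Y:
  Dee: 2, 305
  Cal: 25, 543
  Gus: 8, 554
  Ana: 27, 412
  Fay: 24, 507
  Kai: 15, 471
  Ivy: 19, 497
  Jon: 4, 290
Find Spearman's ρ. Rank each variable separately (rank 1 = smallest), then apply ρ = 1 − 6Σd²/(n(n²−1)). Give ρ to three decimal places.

Ranks of variable 1: 1, 7, 3, 8, 6, 4, 5, 2
Ranks of variable 2: 2, 7, 8, 3, 6, 4, 5, 1
d = r₁ − r₂: -1, 0, -5, 5, 0, 0, 0, 1
d²: 1, 0, 25, 25, 0, 0, 0, 1; Σd² = 52
ρ = 1 − 6·52/(8·63) = 1 − 312/504 = 0.381

0.381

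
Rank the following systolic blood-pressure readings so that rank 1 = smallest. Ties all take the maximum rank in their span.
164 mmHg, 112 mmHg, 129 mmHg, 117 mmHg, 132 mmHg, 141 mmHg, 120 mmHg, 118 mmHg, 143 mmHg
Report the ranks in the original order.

9, 1, 5, 2, 6, 7, 4, 3, 8

Sorted (ascending): 112, 117, 118, 120, 129, 132, 141, 143, 164
No ties — each value takes its position as its rank.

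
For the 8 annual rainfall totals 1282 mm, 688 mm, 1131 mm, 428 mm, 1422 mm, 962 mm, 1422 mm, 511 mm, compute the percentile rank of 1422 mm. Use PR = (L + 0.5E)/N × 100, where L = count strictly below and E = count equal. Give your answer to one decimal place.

87.5

N = 8.
Strictly below 1422: 6. Equal to 1422: 2.
PR = (6 + 0.5·2)/8 × 100 = 87.5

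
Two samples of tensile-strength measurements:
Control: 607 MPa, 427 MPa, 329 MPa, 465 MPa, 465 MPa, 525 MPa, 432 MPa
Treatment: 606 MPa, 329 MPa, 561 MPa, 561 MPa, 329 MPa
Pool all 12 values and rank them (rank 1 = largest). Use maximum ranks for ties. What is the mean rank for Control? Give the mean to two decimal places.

7.00

Sorted (descending): 607, 606, 561, 561, 525, 465, 465, 432, 427, 329, 329, 329
The 2 values of 561 occupy positions 3–4 → each gets rank 4.
The 2 values of 465 occupy positions 6–7 → each gets rank 7.
The 3 values of 329 occupy positions 10–12 → each gets rank 12.
Control values → pooled ranks: 607→1, 427→9, 329→12, 465→7, 465→7, 525→5, 432→8
Mean rank = (1 + 9 + 12 + 7 + 7 + 5 + 8) / 7 = 7.00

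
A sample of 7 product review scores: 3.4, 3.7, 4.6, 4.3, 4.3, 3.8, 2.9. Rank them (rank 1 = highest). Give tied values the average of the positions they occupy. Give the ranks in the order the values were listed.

Sorted (descending): 4.6, 4.3, 4.3, 3.8, 3.7, 3.4, 2.9
The 2 values of 4.3 occupy positions 2–3 → average rank (2+3)/2 = 2.5.

6, 5, 1, 2.5, 2.5, 4, 7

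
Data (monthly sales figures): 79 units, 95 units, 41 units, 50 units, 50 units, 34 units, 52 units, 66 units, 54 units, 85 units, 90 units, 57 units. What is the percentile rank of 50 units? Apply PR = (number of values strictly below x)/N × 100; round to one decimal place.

16.7

N = 12.
Strictly below 50: 2. Equal to 50: 2.
PR = 2/12 × 100 = 16.7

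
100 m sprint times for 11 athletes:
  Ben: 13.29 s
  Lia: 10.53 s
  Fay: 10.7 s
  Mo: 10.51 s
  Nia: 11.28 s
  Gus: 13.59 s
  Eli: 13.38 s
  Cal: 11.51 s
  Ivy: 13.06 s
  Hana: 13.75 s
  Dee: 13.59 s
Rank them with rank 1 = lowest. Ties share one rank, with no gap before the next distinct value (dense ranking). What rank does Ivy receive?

6

Sorted (ascending): 10.51, 10.53, 10.7, 11.28, 11.51, 13.06, 13.29, 13.38, 13.59, 13.59, 13.75
The 2 values of 13.59 share dense rank 9.
Remaining distinct values take the next consecutive integers.
Ivy has value 13.06 s → rank 6.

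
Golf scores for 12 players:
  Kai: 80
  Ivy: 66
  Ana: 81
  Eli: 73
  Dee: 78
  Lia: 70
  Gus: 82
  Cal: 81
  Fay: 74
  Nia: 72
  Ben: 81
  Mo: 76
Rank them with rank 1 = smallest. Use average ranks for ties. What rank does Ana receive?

10

Sorted (ascending): 66, 70, 72, 73, 74, 76, 78, 80, 81, 81, 81, 82
The 3 values of 81 occupy positions 9–11 → average rank 10.
Ana has value 81 → rank 10.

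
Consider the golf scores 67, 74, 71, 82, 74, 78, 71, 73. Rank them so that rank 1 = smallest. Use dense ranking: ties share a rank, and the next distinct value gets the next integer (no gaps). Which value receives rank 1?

67

Sorted (ascending): 67, 71, 71, 73, 74, 74, 78, 82
The 2 values of 71 share dense rank 2.
The 2 values of 74 share dense rank 4.
Remaining distinct values take the next consecutive integers.
Rank 1 → value 67.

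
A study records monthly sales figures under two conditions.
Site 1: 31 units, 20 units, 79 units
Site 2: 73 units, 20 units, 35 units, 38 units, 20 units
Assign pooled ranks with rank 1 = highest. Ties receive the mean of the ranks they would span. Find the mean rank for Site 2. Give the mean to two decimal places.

4.60

Sorted (descending): 79, 73, 38, 35, 31, 20, 20, 20
The 3 values of 20 occupy positions 6–8 → average rank 7.
Site 2 values → pooled ranks: 73→2, 20→7, 35→4, 38→3, 20→7
Mean rank = (2 + 7 + 4 + 3 + 7) / 5 = 4.60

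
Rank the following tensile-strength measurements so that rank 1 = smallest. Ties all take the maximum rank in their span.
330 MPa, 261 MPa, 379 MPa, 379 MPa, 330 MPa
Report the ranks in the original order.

Sorted (ascending): 261, 330, 330, 379, 379
The 2 values of 330 occupy positions 2–3 → each gets rank 3.
The 2 values of 379 occupy positions 4–5 → each gets rank 5.

3, 1, 5, 5, 3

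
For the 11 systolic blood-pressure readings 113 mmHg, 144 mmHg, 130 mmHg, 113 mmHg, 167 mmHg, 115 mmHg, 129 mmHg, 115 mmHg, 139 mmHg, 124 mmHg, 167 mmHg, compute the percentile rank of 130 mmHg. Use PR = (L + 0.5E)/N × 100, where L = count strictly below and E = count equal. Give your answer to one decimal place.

59.1

N = 11.
Strictly below 130: 6. Equal to 130: 1.
PR = (6 + 0.5·1)/11 × 100 = 59.1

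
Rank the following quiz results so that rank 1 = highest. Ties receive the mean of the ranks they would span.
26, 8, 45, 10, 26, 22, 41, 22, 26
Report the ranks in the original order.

Sorted (descending): 45, 41, 26, 26, 26, 22, 22, 10, 8
The 3 values of 26 occupy positions 3–5 → average rank 4.
The 2 values of 22 occupy positions 6–7 → average rank (6+7)/2 = 6.5.

4, 9, 1, 8, 4, 6.5, 2, 6.5, 4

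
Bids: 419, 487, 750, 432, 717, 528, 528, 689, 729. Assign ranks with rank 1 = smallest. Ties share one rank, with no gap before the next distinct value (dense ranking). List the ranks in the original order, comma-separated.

1, 3, 8, 2, 6, 4, 4, 5, 7

Sorted (ascending): 419, 432, 487, 528, 528, 689, 717, 729, 750
The 2 values of 528 share dense rank 4.
Remaining distinct values take the next consecutive integers.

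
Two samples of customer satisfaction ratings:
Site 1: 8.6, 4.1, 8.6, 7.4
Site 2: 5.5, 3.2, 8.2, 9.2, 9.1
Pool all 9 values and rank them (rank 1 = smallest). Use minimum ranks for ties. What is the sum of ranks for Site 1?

18

Sorted (ascending): 3.2, 4.1, 5.5, 7.4, 8.2, 8.6, 8.6, 9.1, 9.2
The 2 values of 8.6 occupy positions 6–7 → each gets rank 6.
Site 1 values → pooled ranks: 8.6→6, 4.1→2, 8.6→6, 7.4→4
Rank sum = 6 + 2 + 6 + 4 = 18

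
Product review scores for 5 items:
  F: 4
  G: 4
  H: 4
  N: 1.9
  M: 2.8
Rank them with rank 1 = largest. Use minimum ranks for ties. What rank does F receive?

1

Sorted (descending): 4, 4, 4, 2.8, 1.9
The 3 values of 4 occupy positions 1–3 → each gets rank 1.
F has value 4 → rank 1.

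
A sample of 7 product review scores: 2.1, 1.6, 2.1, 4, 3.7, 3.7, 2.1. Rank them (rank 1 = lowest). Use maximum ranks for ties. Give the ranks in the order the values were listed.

4, 1, 4, 7, 6, 6, 4

Sorted (ascending): 1.6, 2.1, 2.1, 2.1, 3.7, 3.7, 4
The 3 values of 2.1 occupy positions 2–4 → each gets rank 4.
The 2 values of 3.7 occupy positions 5–6 → each gets rank 6.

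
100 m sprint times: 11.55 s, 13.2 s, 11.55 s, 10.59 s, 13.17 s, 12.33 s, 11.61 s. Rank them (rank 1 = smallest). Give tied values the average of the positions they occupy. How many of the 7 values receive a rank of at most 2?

Sorted (ascending): 10.59, 11.55, 11.55, 11.61, 12.33, 13.17, 13.2
The 2 values of 11.55 occupy positions 2–3 → average rank (2+3)/2 = 2.5.
Ranks ≤ 2: {1} → 1 value.

1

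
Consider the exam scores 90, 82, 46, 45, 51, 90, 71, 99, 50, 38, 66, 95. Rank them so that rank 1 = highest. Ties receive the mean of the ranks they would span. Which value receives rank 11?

Sorted (descending): 99, 95, 90, 90, 82, 71, 66, 51, 50, 46, 45, 38
The 2 values of 90 occupy positions 3–4 → average rank (3+4)/2 = 3.5.
Rank 11 → value 45.

45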